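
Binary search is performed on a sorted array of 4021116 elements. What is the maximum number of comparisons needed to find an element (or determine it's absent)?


Binary search halves the search space each comparison:
  Step 1: search space = 4021116 -> 2010558
  Step 2: search space = 2010558 -> 1005279
  Step 3: search space = 1005279 -> 502639
  Step 4: search space = 502639 -> 251319
  Step 5: search space = 251319 -> 125659
  Step 6: search space = 125659 -> 62829
  Step 7: search space = 62829 -> 31414
  Step 8: search space = 31414 -> 15707
  Step 9: search space = 15707 -> 7853
  Step 10: search space = 7853 -> 3926
  Step 11: search space = 3926 -> 1963
  Step 12: search space = 1963 -> 981
  Step 13: search space = 981 -> 490
  Step 14: search space = 490 -> 245
  Step 15: search space = 245 -> 122
  Step 16: search space = 122 -> 61
  Step 17: search space = 61 -> 30
  Step 18: search space = 30 -> 15
  Step 19: search space = 15 -> 7
  Step 20: search space = 7 -> 3
  Step 21: search space = 3 -> 1
  Step 22: search space = 1 (final check)
Maximum comparisons = floor(log2(4021116)) + 1 = 21 + 1 = 22


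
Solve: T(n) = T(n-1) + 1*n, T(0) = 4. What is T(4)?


Expanding the recurrence:
T(4) = T(3) + 1*4
       = T(2) + 1*3 + 1*4
       ...
       = T(0) + 1*(1 + 2 + ... + 4)
       = 4 + 1 * 4*5/2
       = 4 + 1 * 10
       = 4 + 10 = 14


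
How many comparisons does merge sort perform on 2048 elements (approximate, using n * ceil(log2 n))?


Recursion depth: ceil(log2(2048)) = 11
Each recursion level merges n = 2048 elements
Total = 2048 * 11 = 22528


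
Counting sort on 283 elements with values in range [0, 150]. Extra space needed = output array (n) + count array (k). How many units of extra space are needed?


Output array size: 283 (to store sorted result)
Count array size: 151 (one slot per possible value, range 0 to 150)
Total extra space = 283 + 151 = 434


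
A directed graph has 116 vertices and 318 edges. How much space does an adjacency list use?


Adjacency list: one list head per vertex + one entry per edge
Vertex heads: 116
Edge entries: 318
Total = 116 + 318 = 434


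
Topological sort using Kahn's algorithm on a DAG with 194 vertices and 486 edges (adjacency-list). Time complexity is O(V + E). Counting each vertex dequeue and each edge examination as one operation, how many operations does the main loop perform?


Kahn's algorithm:
  1. Compute in-degrees: O(V + E)
  2. Process queue: each vertex dequeued once (O(V))
     each edge examined once (O(E))
Total = V + E = 194 + 486 = 680


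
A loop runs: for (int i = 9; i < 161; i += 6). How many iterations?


Loop starts at i = 9, increments by 6, stops when i >= 161.
Number of iterations = ceil((161 - 9) / 6)
= ceil(152 / 6)
= 26


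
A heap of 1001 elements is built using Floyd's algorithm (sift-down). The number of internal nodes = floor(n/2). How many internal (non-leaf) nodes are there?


Leaf nodes occupy roughly half the array.
Sift-down is called for each internal node, starting from the last one.
Internal nodes = floor(n/2) = floor(1001/2) = 500


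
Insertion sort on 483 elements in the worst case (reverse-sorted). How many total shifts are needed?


In the worst case (reverse-sorted), each element shifts past all previous:
  Element 1: 1 shifts
  Element 2: 2 shifts
  Element 3: 3 shifts
  Element 4: 4 shifts
  Element 5: 5 shifts
  ...
  Element 482: 482 shifts
Total = 1 + 2 + ... + 482
= 483*(483-1)/2 = 116403


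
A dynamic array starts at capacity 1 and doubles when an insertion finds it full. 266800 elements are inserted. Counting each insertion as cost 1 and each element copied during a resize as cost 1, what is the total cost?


n = 266800
Insertion costs: 266800
Resizes copy 1, 2, 4, ... up to the largest power of 2 that is <= n-1 = 266799, i.e. 262144.
Copy costs = 1 + 2 + 4 + 8 + 16 + 32 + 64 + 128 + 256 + 512 + 1024 + 2048 + 4096 + 8192 + 16384 + 32768 + 65536 + 131072 + 262144 = 524287
Total = 266800 + 524287 = 791087


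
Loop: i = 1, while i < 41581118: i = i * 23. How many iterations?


i multiplies by 23 each step:
i = 1 -> 23 -> 529 -> 12167 -> 279841 -> 6436343 -> 148035889 (stop)
Iterations = ceil(log_23(41581118)) = 6


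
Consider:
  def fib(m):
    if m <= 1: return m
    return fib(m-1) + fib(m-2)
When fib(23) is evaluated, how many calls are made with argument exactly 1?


Let N(m) = number of times fib(m) is called while evaluating fib(23).
N(23) = 1 (the initial call).
N(22) = 1 (only fib(23) calls it).
For 1 <= m <= 21: fib(m) is called by fib(m+1) and fib(m+2), so
  N(m) = N(m+1) + N(m+2).
fib(0) is called only by fib(2), so N(0) = N(2).
Walk down from m=23:
  N(23)=1, N(22)=1, N(21)=2, N(20)=3, N(19)=5, N(18)=8, N(17)=13, N(16)=21, N(15)=34, N(14)=55, N(13)=89, N(12)=144, N(11)=233, N(10)=377, N(9)=610, N(8)=987, N(7)=1597, N(6)=2584, N(5)=4181, N(4)=6765, N(3)=10946, N(2)=17711, N(1)=28657
N(1) = 28657


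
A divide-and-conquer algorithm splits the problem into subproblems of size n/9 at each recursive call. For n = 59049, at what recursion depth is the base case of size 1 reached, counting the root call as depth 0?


At each depth, the problem size is divided by 9:
  Depth 0: problem size = 59049
  Depth 1: problem size = 6561
  Depth 2: problem size = 729
  Depth 3: problem size = 81
  Depth 4: problem size = 9
  Depth 5: problem size = 1 (base case)
The base case is reached at depth log_9(59049) = 5 (the tree has 6 levels counting depth 0, but the depth asked for is 5).
Recursion depth = 5


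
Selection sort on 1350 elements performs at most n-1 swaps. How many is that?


Each of the 1349 passes places one element in its final position.
Pass 1: swap minimum into position 0
Pass 2: swap minimum of remaining into position 1
...
Pass 1349: last two elements, one swap
Maximum swaps = 1350 - 1 = 1349


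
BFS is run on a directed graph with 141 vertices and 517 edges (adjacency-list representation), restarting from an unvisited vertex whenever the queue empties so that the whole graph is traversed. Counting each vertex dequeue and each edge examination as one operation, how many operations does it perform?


A full BFS traversal dequeues each vertex exactly once and examines each directed edge exactly once.
V = 141 (vertex processing cost)
E = 517 (edge examination cost)
Total operations proportional to V + E = 141 + 517 = 658


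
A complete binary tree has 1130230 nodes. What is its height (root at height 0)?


In a complete binary tree, level k holds nodes 2^k .. 2^(k+1)-1 (1-indexed).
Height = floor(log2(n)) = floor(log2(1130230)) = 20
Check: 2^20 = 1048576 <= 1130230 < 2097152 = 2^21


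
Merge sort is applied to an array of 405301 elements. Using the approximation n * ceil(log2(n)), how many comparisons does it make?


Merge sort divides the array into halves recursively.
Number of levels = ceil(log2(405301)) = 19
At each level, approximately n = 405301 comparisons are needed for merging.
Total comparisons ~ n * ceil(log2(n)) = 405301 * 19 = 7700719


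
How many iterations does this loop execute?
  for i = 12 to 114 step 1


The loop variable i takes values starting at 12 and increments by 1 each iteration.
Sequence: i = 12, 13, 14, 15, 16, 17, 18, 19, 20, ...
The upper bound 114 is inclusive, so the count is floor((last - first) / step) + 1:
floor((114 - 12) / 1) + 1 = floor(102/1) + 1 = 102 + 1 = 103


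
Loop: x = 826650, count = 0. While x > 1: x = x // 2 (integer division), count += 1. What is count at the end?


The variable x halves each step:
x = 826650 -> 413325 -> 206662 -> 103331 -> 51665 -> 25832 -> 12916 -> 6458 -> 3229 -> 1614 -> 807 -> 403 -> 201 -> 100 -> 50 -> 25 -> 12 -> 6 -> 3 -> 1
Number of halvings = floor(log2(826650)) = 19


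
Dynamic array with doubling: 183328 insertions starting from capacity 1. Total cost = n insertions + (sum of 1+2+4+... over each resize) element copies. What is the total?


n = 183328
Insertion costs: 183328
Resizes copy 1, 2, 4, ... up to the largest power of 2 that is <= n-1 = 183327, i.e. 131072.
Copy costs = 1 + 2 + 4 + 8 + 16 + 32 + 64 + 128 + 256 + 512 + 1024 + 2048 + 4096 + 8192 + 16384 + 32768 + 65536 + 131072 = 262143
Total = 183328 + 262143 = 445471


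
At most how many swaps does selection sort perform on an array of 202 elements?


Each of the 201 passes places one element in its final position.
Pass 1: swap minimum into position 0
Pass 2: swap minimum of remaining into position 1
...
Pass 201: last two elements, one swap
Maximum swaps = 202 - 1 = 201


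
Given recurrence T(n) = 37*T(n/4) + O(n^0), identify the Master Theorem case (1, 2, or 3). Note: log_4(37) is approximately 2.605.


Master Theorem parameters: a=37, b=4, c=0
log_b(a) = 2.605
Compare b^c with a: 4^0 = 1 < 37, so c < log_b(a).
Comparing c=0 vs log_b(a)=2.605:
0 < 2.605 => Case 1
Result: T(n) = O(n^(log_4 37)) ~ O(n^2.605)
Master Theorem case = 1


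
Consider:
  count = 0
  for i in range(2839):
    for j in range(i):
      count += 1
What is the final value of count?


For each i, the inner loop runs i times:
  i=0: inner runs 0 times
  i=1: inner runs 1 time
  i=2: inner runs 2 times
  i=3: inner runs 3 times
  i=4: inner runs 4 times
  i=5: inner runs 5 times
  i=6: inner runs 6 times
  i=7: inner runs 7 times
  ...
Total = 0 + 1 + 2 + ... + 2838 = 2839*(2839-1)/2 = 4028541


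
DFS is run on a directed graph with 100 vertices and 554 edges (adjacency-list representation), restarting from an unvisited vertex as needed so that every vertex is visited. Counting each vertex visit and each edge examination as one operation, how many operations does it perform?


A full DFS traversal processes each vertex exactly once (push/pop on stack).
Each directed edge is examined once.
V = 100, E = 554
V + E = 654


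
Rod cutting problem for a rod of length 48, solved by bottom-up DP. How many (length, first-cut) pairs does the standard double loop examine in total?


For each subproblem length i = 1..48, the inner loop considers i possible first cuts.
Total = 1 + 2 + ... + 48
= 48*(48+1)/2
= 48*49/2 = 1176


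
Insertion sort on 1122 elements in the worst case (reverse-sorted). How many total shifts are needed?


In the worst case (reverse-sorted), each element shifts past all previous:
  Element 1: 1 shifts
  Element 2: 2 shifts
  Element 3: 3 shifts
  Element 4: 4 shifts
  Element 5: 5 shifts
  ...
  Element 1121: 1121 shifts
Total = 1 + 2 + ... + 1121
= 1122*(1122-1)/2 = 628881


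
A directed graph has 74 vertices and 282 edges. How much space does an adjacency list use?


Adjacency list: one list head per vertex + one entry per edge
Vertex heads: 74
Edge entries: 282
Total = 74 + 282 = 356


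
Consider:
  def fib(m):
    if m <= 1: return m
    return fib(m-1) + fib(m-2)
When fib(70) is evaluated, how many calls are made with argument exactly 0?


Let N(m) = number of times fib(m) is called while evaluating fib(70).
N(70) = 1 (the initial call).
N(69) = 1 (only fib(70) calls it).
For 1 <= m <= 68: fib(m) is called by fib(m+1) and fib(m+2), so
  N(m) = N(m+1) + N(m+2).
fib(0) is called only by fib(2), so N(0) = N(2).
Walk down from m=70:
  N(70)=1, N(69)=1, N(68)=2, N(67)=3, N(66)=5, N(65)=8, N(64)=13, N(63)=21, N(62)=34, N(61)=55, N(60)=89, N(59)=144, N(58)=233, N(57)=377, N(56)=610, N(55)=987, N(54)=1597, N(53)=2584, N(52)=4181, N(51)=6765, N(50)=10946, N(49)=17711, N(48)=28657, N(47)=46368, N(46)=75025, N(45)=121393, N(44)=196418, N(43)=317811, N(42)=514229, N(41)=832040, N(40)=1346269, N(39)=2178309, N(38)=3524578, N(37)=5702887, N(36)=9227465, N(35)=14930352, N(34)=24157817, N(33)=39088169, N(32)=63245986, N(31)=102334155, N(30)=165580141, N(29)=267914296, N(28)=433494437, N(27)=701408733, N(26)=1134903170, N(25)=1836311903, N(24)=2971215073, N(23)=4807526976, N(22)=7778742049, N(21)=12586269025, N(20)=20365011074, N(19)=32951280099, N(18)=53316291173, N(17)=86267571272, N(16)=139583862445, N(15)=225851433717, N(14)=365435296162, N(13)=591286729879, N(12)=956722026041, N(11)=1548008755920, N(10)=2504730781961, N(9)=4052739537881, N(8)=6557470319842, N(7)=10610209857723, N(6)=17167680177565, N(5)=27777890035288, N(4)=44945570212853, N(3)=72723460248141, N(2)=117669030460994, N(1)=190392490709135, N(0)=N(2)=117669030460994
N(0) = 117669030460994


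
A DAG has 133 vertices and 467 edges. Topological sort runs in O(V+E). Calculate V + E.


V = 133 (vertex processing)
E = 467 (edge processing)
V + E = 133 + 467 = 600


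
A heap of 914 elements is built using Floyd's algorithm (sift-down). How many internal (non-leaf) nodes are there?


Leaf nodes occupy roughly half the array.
Sift-down is called for each internal node, starting from the last one.
Internal nodes = floor(n/2) = floor(914/2) = 457


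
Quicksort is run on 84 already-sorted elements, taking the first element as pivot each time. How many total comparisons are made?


Sum of comparisons per partition:
83 + 82 + ... + 1 + 0
= 84 * (84 - 1) / 2
= 84 * 83 / 2
= 3486


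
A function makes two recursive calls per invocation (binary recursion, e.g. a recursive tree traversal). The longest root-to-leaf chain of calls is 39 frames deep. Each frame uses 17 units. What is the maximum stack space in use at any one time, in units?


Binary recursion: the two calls run one after the other, so only one root-to-leaf chain of frames is on the stack at a time.
Maximum depth (longest chain) = 39 frames
Each frame = 17 units
Max stack space = 39 * 17 = 663


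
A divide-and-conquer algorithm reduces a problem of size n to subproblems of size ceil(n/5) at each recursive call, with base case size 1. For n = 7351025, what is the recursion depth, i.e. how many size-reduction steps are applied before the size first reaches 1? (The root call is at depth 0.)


Each step divides the size by 5 (rounding up); after k steps the size is ceil(n/5^k), which equals 1 exactly when 5^k >= n.
So the depth is the smallest k with 5^k >= 7351025, i.e. ceil(log_5(7351025)).
5^9 = 1953125 < 7351025 <= 9765625 = 5^10
Recursion depth = 10


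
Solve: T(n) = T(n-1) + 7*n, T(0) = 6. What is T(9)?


Expanding the recurrence:
T(9) = T(8) + 7*9
       = T(7) + 7*8 + 7*9
       ...
       = T(0) + 7*(1 + 2 + ... + 9)
       = 6 + 7 * 9*10/2
       = 6 + 7 * 45
       = 6 + 315 = 321


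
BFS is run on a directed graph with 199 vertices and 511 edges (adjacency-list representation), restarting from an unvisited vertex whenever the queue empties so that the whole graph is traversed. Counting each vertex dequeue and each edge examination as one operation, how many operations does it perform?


A full BFS traversal dequeues each vertex exactly once and examines each directed edge exactly once.
V = 199 (vertex processing cost)
E = 511 (edge examination cost)
Total operations proportional to V + E = 199 + 511 = 710


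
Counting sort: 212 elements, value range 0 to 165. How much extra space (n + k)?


n = 212 (output array)
k = 166 (count array for 166 distinct values)
Extra space = 212 + 166 = 378


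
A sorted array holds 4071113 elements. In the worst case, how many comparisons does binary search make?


Halving sequence: 4071113 -> 2035556 -> 1017778 -> 508889 -> 254444 -> 127222 -> 63611 -> 31805 -> 15902 -> 7951 -> 3975 -> 1987 -> 993 -> 496 -> 248 -> 124 -> 62 -> 31 -> 15 -> 7 -> 3 -> 1
Number of halvings = 21
Max comparisons = 21 + 1 = 22


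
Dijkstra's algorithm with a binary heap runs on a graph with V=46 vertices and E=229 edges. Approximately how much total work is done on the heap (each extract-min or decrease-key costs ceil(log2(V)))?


Dijkstra with a binary heap: each vertex is extracted once, each edge may relax once.
Each heap operation costs O(log V).
V + E = 46 + 229 = 275
ceil(log2(46)) = 6 (since 2^5 = 32 < 46 <= 64 = 2^6)
Total heap work = (V+E) * ceil(log2(V)) = 275 * 6 = 1650


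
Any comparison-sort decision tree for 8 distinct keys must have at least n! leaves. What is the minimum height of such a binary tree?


A binary decision tree of height h has at most 2^h leaves and needs at least n! of them, so h >= ceil(log2(n!)).
Compute 8! as a running product:
  x2 = 2, x3 = 6, x4 = 24, x5 = 120
  x6 = 720, x7 = 5040, x8 = 40320
8! = 40320
Bracket between powers of 2:
  2^15 = 32768 < 40320 <= 65536 = 2^16
So ceil(log2(8!)) = 16


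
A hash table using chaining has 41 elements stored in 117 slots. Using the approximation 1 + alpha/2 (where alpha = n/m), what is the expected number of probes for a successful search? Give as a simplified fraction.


Load factor alpha = n/m = 41/117
Expected probes = 1 + alpha/2 = 1 + 41/(2*117)
= 1 + 41/234
= 234/234 + 41/234
= 275/234


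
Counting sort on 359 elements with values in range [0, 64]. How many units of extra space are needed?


Output array size: 359 (to store sorted result)
Count array size: 65 (one slot per possible value, range 0 to 64)
Total extra space = 359 + 65 = 424


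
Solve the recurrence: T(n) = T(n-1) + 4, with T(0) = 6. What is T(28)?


Unrolling the recurrence:
T(28) = T(27) + 4
       = T(26) + 4 + 4
       = T(25) + 4*3
       ...
       = T(0) + 4*28
       = 6 + 112 = 118


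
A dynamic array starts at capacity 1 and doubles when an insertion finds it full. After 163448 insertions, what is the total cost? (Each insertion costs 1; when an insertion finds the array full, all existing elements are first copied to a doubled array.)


Insertion cost: 163448 (one per element)
Resizes occur just before inserting elements 2, 3, 5, 9, ...
Elements copied at each resize: 1 + 2 + 4 + 8 + 16 + 32 + 64 + 128 + 256 + 512 + 1024 + 2048 + 4096 + 8192 + 16384 + 32768 + 65536 + 131072
Sum of copies = 262143 (geometric series: 2^k - 1)
Total = 163448 + 262143 = 425591


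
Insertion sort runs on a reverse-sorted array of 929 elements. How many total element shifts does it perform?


Sum of shifts = 1 + 2 + 3 + ... + 928
= 929 * 928 / 2
= 862112 / 2
= 431056


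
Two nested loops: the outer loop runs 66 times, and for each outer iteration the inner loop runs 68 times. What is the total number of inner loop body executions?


Outer loop: 66 iterations
Inner loop: 68 iterations per outer iteration
Total = 66 * 68 = 4488


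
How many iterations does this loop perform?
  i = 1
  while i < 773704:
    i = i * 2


The loop variable doubles each iteration:
i = 1 -> 2 -> 4 -> 8 -> 16 -> 32 -> 64 -> 128 -> 256 -> 512 -> 1024 -> 2048 -> 4096 -> 8192 -> 16384 -> 32768 -> 65536 -> 131072 -> 262144 -> 524288 -> 1048576 (stop, 1048576 >= 773704)
Number of doublings = ceil(log2(773704)) = 20


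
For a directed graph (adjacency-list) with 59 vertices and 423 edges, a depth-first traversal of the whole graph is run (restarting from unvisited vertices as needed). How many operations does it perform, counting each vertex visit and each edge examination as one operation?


A full DFS traversal visits each vertex once and examines each edge once.
V = 59
E = 423
Sum = 59 + 423 = 482


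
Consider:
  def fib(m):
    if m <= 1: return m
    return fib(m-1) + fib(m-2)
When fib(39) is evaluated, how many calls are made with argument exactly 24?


Let N(m) = number of times fib(m) is called while evaluating fib(39).
N(39) = 1 (the initial call).
N(38) = 1 (only fib(39) calls it).
For 1 <= m <= 37: fib(m) is called by fib(m+1) and fib(m+2), so
  N(m) = N(m+1) + N(m+2).
fib(0) is called only by fib(2), so N(0) = N(2).
Walk down from m=39:
  N(39)=1, N(38)=1, N(37)=2, N(36)=3, N(35)=5, N(34)=8, N(33)=13, N(32)=21, N(31)=34, N(30)=55, N(29)=89, N(28)=144, N(27)=233, N(26)=377, N(25)=610, N(24)=987
N(24) = 987


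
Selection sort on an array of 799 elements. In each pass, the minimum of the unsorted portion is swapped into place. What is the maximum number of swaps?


Selection sort performs one swap per pass:
  Pass 1: find min in positions 0 to 798, swap with position 0
  Pass 2: find min in positions 1 to 798, swap with position 1
  Pass 3: find min in positions 2 to 798, swap with position 2
  Pass 4: find min in positions 3 to 798, swap with position 3
  Pass 5: find min in positions 4 to 798, swap with position 4
  ... (793 more passes)
Total passes (and swaps) = n - 1 = 799 - 1 = 798


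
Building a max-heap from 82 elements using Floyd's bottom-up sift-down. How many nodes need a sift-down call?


In a heap of 82 elements (0-indexed array):
  Last element index: 81
  Parent of last element: floor((81 - 1) / 2) = 40
  Internal nodes: indices 0 to 40
  Count = floor(82/2) = 41


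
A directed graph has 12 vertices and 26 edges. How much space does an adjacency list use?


Adjacency list: one list head per vertex + one entry per edge
Vertex heads: 12
Edge entries: 26
Total = 12 + 26 = 38


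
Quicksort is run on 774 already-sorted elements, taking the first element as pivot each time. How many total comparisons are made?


Sum of comparisons per partition:
773 + 772 + ... + 1 + 0
= 774 * (774 - 1) / 2
= 774 * 773 / 2
= 299151


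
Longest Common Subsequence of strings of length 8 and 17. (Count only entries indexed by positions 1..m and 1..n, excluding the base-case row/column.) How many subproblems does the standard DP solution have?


DP table indexed by positions in both strings.
First string: 8 positions
Second string: 17 positions
Total = 8 * 17 = 136


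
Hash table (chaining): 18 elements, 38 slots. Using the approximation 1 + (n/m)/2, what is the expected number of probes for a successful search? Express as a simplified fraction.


Computing expected probes:
alpha = 18/38
= 1 + alpha/2
= 1 + 18/(2*38)
= (2*38 + 18) / (2*38)
= 94/76 = 47/38


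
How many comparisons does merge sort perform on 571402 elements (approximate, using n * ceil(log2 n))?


Recursion depth: ceil(log2(571402)) = 20
Each recursion level merges n = 571402 elements
Total = 571402 * 20 = 11428040


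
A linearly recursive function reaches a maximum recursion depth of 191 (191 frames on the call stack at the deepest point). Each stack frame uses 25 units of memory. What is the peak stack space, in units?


Maximum recursion depth = 191 frames
Memory per frame = 25 units
Total stack space = depth * frame_size
= 191 * 25 = 4775


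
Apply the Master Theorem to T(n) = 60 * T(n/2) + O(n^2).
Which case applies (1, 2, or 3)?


The Master Theorem: T(n) = a*T(n/b) + O(n^c)
  a = 60, b = 2, c = 2
log_b(a) = log_2(60) ~ 5.907
Compare b^c with a: 2^2 = 4 < 60, so c < log_b(a).
Since c < log_b(a), Case 1 applies.
T(n) = O(n^(log_2 60)) ~ O(n^5.907)
Master Theorem case = 1


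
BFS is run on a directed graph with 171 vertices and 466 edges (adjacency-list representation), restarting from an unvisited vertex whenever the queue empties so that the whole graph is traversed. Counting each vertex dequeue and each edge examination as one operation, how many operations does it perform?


A full BFS traversal dequeues each vertex exactly once and examines each directed edge exactly once.
V = 171 (vertex processing cost)
E = 466 (edge examination cost)
Total operations proportional to V + E = 171 + 466 = 637


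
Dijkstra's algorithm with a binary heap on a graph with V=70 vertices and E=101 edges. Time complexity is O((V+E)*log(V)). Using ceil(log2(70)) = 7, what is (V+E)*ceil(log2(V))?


Dijkstra with a binary heap: each vertex is extracted once, each edge may relax once.
Each heap operation costs O(log V).
V + E = 70 + 101 = 171
ceil(log2(70)) = 7 (since 2^6 = 64 < 70 <= 128 = 2^7)
Total heap work = (V+E) * ceil(log2(V)) = 171 * 7 = 1197


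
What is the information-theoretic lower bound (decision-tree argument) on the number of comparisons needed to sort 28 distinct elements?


A binary decision tree of height h has at most 2^h leaves and needs at least n! of them, so h >= ceil(log2(n!)).
Compute 28! as a running product:
  x2 = 2, x3 = 6, x4 = 24, x5 = 120
  x6 = 720, x7 = 5040, x8 = 40320, x9 = 362880
  x10 = 3628800, x11 = 39916800, x12 = 479001600, x13 = 6227020800
  x14 = 87178291200, x15 = 1307674368000, x16 = 20922789888000, x17 = 355687428096000
  x18 = 6402373705728000, x19 = 121645100408832000, x20 = 2432902008176640000, x21 = 51090942171709440000
  x22 = 1124000727777607680000, x23 = 25852016738884976640000, x24 = 620448401733239439360000, x25 = 15511210043330985984000000
  x26 = 403291461126605635584000000, x27 = 10888869450418352160768000000, x28 = 304888344611713860501504000000
28! = 304888344611713860501504000000
Bracket between powers of 2:
  2^97 = 158456325028528675187087900672 < 304888344611713860501504000000 <= 316912650057057350374175801344 = 2^98
So ceil(log2(28!)) = 98


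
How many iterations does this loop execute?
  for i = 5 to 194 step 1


The loop variable i takes values starting at 5 and increments by 1 each iteration.
Sequence: i = 5, 6, 7, 8, 9, 10, 11, 12, 13, ...
The upper bound 194 is inclusive, so the count is floor((last - first) / step) + 1:
floor((194 - 5) / 1) + 1 = floor(189/1) + 1 = 189 + 1 = 190


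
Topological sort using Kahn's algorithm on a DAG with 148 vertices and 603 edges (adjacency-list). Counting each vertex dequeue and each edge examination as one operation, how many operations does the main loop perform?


Kahn's algorithm:
  1. Compute in-degrees: O(V + E)
  2. Process queue: each vertex dequeued once (O(V))
     each edge examined once (O(E))
Total = V + E = 148 + 603 = 751


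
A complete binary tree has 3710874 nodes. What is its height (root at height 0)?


In a complete binary tree, level k holds nodes 2^k .. 2^(k+1)-1 (1-indexed).
Height = floor(log2(n)) = floor(log2(3710874)) = 21
Check: 2^21 = 2097152 <= 3710874 < 4194304 = 2^22


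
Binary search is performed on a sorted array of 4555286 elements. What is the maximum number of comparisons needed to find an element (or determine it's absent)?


Binary search halves the search space each comparison:
  Step 1: search space = 4555286 -> 2277643
  Step 2: search space = 2277643 -> 1138821
  Step 3: search space = 1138821 -> 569410
  Step 4: search space = 569410 -> 284705
  Step 5: search space = 284705 -> 142352
  Step 6: search space = 142352 -> 71176
  Step 7: search space = 71176 -> 35588
  Step 8: search space = 35588 -> 17794
  Step 9: search space = 17794 -> 8897
  Step 10: search space = 8897 -> 4448
  Step 11: search space = 4448 -> 2224
  Step 12: search space = 2224 -> 1112
  Step 13: search space = 1112 -> 556
  Step 14: search space = 556 -> 278
  Step 15: search space = 278 -> 139
  Step 16: search space = 139 -> 69
  Step 17: search space = 69 -> 34
  Step 18: search space = 34 -> 17
  Step 19: search space = 17 -> 8
  Step 20: search space = 8 -> 4
  Step 21: search space = 4 -> 2
  Step 22: search space = 2 -> 1
  Step 23: search space = 1 (final check)
Maximum comparisons = floor(log2(4555286)) + 1 = 22 + 1 = 23


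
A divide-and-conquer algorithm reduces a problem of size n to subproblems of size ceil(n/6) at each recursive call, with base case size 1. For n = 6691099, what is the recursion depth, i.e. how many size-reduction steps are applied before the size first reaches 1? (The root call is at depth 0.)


Each step divides the size by 6 (rounding up); after k steps the size is ceil(n/6^k), which equals 1 exactly when 6^k >= n.
So the depth is the smallest k with 6^k >= 6691099, i.e. ceil(log_6(6691099)).
6^8 = 1679616 < 6691099 <= 10077696 = 6^9
Recursion depth = 9


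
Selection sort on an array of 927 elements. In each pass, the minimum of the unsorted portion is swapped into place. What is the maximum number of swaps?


Selection sort performs one swap per pass:
  Pass 1: find min in positions 0 to 926, swap with position 0
  Pass 2: find min in positions 1 to 926, swap with position 1
  Pass 3: find min in positions 2 to 926, swap with position 2
  Pass 4: find min in positions 3 to 926, swap with position 3
  Pass 5: find min in positions 4 to 926, swap with position 4
  ... (921 more passes)
Total passes (and swaps) = n - 1 = 927 - 1 = 926


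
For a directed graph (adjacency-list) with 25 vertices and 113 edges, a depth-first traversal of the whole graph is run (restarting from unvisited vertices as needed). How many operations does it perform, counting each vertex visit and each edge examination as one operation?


A full DFS traversal visits each vertex once and examines each edge once.
V = 25
E = 113
Sum = 25 + 113 = 138


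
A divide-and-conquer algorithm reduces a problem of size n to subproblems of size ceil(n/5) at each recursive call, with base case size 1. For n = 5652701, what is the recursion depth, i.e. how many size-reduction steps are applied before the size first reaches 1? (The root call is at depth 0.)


Each step divides the size by 5 (rounding up); after k steps the size is ceil(n/5^k), which equals 1 exactly when 5^k >= n.
So the depth is the smallest k with 5^k >= 5652701, i.e. ceil(log_5(5652701)).
5^9 = 1953125 < 5652701 <= 9765625 = 5^10
Recursion depth = 10


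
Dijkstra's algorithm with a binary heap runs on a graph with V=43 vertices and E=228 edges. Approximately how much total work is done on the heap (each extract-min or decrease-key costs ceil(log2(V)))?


Dijkstra with a binary heap: each vertex is extracted once, each edge may relax once.
Each heap operation costs O(log V).
V + E = 43 + 228 = 271
ceil(log2(43)) = 6 (since 2^5 = 32 < 43 <= 64 = 2^6)
Total heap work = (V+E) * ceil(log2(V)) = 271 * 6 = 1626


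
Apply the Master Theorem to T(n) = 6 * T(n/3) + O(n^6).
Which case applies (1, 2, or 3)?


The Master Theorem: T(n) = a*T(n/b) + O(n^c)
  a = 6, b = 3, c = 6
log_b(a) = log_3(6) ~ 1.631
Compare b^c with a: 3^6 = 729 > 6, so c > log_b(a).
Since c > log_b(a), Case 3 applies.
T(n) = O(n^6)
Master Theorem case = 3


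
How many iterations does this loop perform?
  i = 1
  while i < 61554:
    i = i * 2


The loop variable doubles each iteration:
i = 1 -> 2 -> 4 -> 8 -> 16 -> 32 -> 64 -> 128 -> 256 -> 512 -> 1024 -> 2048 -> 4096 -> 8192 -> 16384 -> 32768 -> 65536 (stop, 65536 >= 61554)
Number of doublings = ceil(log2(61554)) = 16


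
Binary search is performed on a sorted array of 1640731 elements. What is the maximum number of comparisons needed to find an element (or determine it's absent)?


Binary search halves the search space each comparison:
  Step 1: search space = 1640731 -> 820365
  Step 2: search space = 820365 -> 410182
  Step 3: search space = 410182 -> 205091
  Step 4: search space = 205091 -> 102545
  Step 5: search space = 102545 -> 51272
  Step 6: search space = 51272 -> 25636
  Step 7: search space = 25636 -> 12818
  Step 8: search space = 12818 -> 6409
  Step 9: search space = 6409 -> 3204
  Step 10: search space = 3204 -> 1602
  Step 11: search space = 1602 -> 801
  Step 12: search space = 801 -> 400
  Step 13: search space = 400 -> 200
  Step 14: search space = 200 -> 100
  Step 15: search space = 100 -> 50
  Step 16: search space = 50 -> 25
  Step 17: search space = 25 -> 12
  Step 18: search space = 12 -> 6
  Step 19: search space = 6 -> 3
  Step 20: search space = 3 -> 1
  Step 21: search space = 1 (final check)
Maximum comparisons = floor(log2(1640731)) + 1 = 20 + 1 = 21


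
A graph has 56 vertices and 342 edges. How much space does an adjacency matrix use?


Adjacency matrix: V x V grid of entries
Space = V^2 = 56^2 = 56 * 56 = 3136


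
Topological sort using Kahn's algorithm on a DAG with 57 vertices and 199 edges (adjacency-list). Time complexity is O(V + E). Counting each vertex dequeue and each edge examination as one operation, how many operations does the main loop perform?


Kahn's algorithm:
  1. Compute in-degrees: O(V + E)
  2. Process queue: each vertex dequeued once (O(V))
     each edge examined once (O(E))
Total = V + E = 57 + 199 = 256


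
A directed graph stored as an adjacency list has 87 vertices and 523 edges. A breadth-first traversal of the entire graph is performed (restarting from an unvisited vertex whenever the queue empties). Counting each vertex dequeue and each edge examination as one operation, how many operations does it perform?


A full BFS traversal dequeues each vertex once and examines each edge once.
Vertex visits: 87
Edge visits: 523
V + E = 87 + 523 = 610


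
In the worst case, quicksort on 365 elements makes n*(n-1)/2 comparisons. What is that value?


Sum of comparisons per partition:
364 + 363 + ... + 1 + 0
= 365 * (365 - 1) / 2
= 365 * 364 / 2
= 66430


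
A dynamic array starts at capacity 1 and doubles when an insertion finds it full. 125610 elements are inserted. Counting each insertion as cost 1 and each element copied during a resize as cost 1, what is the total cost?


n = 125610
Insertion costs: 125610
Resizes copy 1, 2, 4, ... up to the largest power of 2 that is <= n-1 = 125609, i.e. 65536.
Copy costs = 1 + 2 + 4 + 8 + 16 + 32 + 64 + 128 + 256 + 512 + 1024 + 2048 + 4096 + 8192 + 16384 + 32768 + 65536 = 131071
Total = 125610 + 131071 = 256681


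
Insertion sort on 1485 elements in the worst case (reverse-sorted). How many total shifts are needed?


In the worst case (reverse-sorted), each element shifts past all previous:
  Element 1: 1 shifts
  Element 2: 2 shifts
  Element 3: 3 shifts
  Element 4: 4 shifts
  Element 5: 5 shifts
  ...
  Element 1484: 1484 shifts
Total = 1 + 2 + ... + 1484
= 1485*(1485-1)/2 = 1101870


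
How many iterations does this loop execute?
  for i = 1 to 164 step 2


The loop variable i takes values starting at 1 and increments by 2 each iteration.
Sequence: i = 1, 3, 5, 7, 9, 11, 13, 15, 17, ...
The upper bound 164 is inclusive, so the count is floor((last - first) / step) + 1:
floor((164 - 1) / 2) + 1 = floor(163/2) + 1 = 81 + 1 = 82


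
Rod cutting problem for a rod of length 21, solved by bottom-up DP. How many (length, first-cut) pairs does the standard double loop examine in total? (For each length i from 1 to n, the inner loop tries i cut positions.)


For each subproblem length i = 1..21, the inner loop considers i possible first cuts.
Total = 1 + 2 + ... + 21
= 21*(21+1)/2
= 21*22/2 = 231


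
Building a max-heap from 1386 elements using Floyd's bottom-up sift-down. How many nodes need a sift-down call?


In a heap of 1386 elements (0-indexed array):
  Last element index: 1385
  Parent of last element: floor((1385 - 1) / 2) = 692
  Internal nodes: indices 0 to 692
  Count = floor(1386/2) = 693


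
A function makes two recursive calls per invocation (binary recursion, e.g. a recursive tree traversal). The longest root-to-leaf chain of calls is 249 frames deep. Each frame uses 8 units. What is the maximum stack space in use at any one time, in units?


Binary recursion: the two calls run one after the other, so only one root-to-leaf chain of frames is on the stack at a time.
Maximum depth (longest chain) = 249 frames
Each frame = 8 units
Max stack space = 249 * 8 = 1992


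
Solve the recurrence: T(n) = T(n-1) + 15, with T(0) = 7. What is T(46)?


Unrolling the recurrence:
T(46) = T(45) + 15
       = T(44) + 15 + 15
       = T(43) + 15*3
       ...
       = T(0) + 15*46
       = 7 + 690 = 697


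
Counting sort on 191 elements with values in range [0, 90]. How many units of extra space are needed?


Output array size: 191 (to store sorted result)
Count array size: 91 (one slot per possible value, range 0 to 90)
Total extra space = 191 + 91 = 282


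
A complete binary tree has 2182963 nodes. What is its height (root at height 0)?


In a complete binary tree, level k holds nodes 2^k .. 2^(k+1)-1 (1-indexed).
Height = floor(log2(n)) = floor(log2(2182963)) = 21
Check: 2^21 = 2097152 <= 2182963 < 4194304 = 2^22


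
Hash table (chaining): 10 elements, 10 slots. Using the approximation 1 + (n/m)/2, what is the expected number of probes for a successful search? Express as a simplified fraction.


Computing expected probes:
alpha = 10/10
= 1 + alpha/2
= 1 + 10/(2*10)
= (2*10 + 10) / (2*10)
= 30/20 = 3/2


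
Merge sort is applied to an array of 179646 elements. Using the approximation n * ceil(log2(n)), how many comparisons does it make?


Merge sort divides the array into halves recursively.
Number of levels = ceil(log2(179646)) = 18
At each level, approximately n = 179646 comparisons are needed for merging.
Total comparisons ~ n * ceil(log2(n)) = 179646 * 18 = 3233628


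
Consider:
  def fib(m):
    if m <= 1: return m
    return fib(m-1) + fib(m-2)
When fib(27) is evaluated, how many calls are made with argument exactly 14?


Let N(m) = number of times fib(m) is called while evaluating fib(27).
N(27) = 1 (the initial call).
N(26) = 1 (only fib(27) calls it).
For 1 <= m <= 25: fib(m) is called by fib(m+1) and fib(m+2), so
  N(m) = N(m+1) + N(m+2).
fib(0) is called only by fib(2), so N(0) = N(2).
Walk down from m=27:
  N(27)=1, N(26)=1, N(25)=2, N(24)=3, N(23)=5, N(22)=8, N(21)=13, N(20)=21, N(19)=34, N(18)=55, N(17)=89, N(16)=144, N(15)=233, N(14)=377
N(14) = 377


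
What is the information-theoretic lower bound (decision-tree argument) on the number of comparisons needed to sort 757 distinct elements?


A binary decision tree of height h has at most 2^h leaves and needs at least n! of them, so h >= ceil(log2(n!)).
757! is far too large to multiply out, so use Stirling's series:
  ln(n!) ~ n ln n - n + (1/2) ln(2 pi n) + 1/(12n)  (error below 1/(360 n^3), negligible here)
  ln(757) = 6.6293633
  n ln n = 757 * 6.6293633 = 5018.4280
  (1/2) ln(2 pi * 757) = (1/2) ln(4756.3713) = 4.2336
  1/(12*757) = 0.0001
  ln(757!) ~ 5018.4280 - 757 + 4.2336 + 0.0001 = 4265.6617
Convert to base 2: log2(757!) = 4265.6617 / ln 2 = 4265.6617 / 0.69314718 = 6154.0490
ceil(6154.0490) = 6155


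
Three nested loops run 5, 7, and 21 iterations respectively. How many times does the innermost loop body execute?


Loop 1 (outermost): 5 iterations
Loop 2 (middle): 7 iterations per outer
Loop 3 (innermost): 21 iterations per middle
Total = 5 * 7 * 21 = 735


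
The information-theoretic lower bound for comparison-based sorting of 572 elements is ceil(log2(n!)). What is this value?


A binary decision tree of height h has at most 2^h leaves and needs at least n! of them, so h >= ceil(log2(n!)).
572! is far too large to multiply out, so use Stirling's series:
  ln(n!) ~ n ln n - n + (1/2) ln(2 pi n) + 1/(12n)  (error below 1/(360 n^3), negligible here)
  ln(572) = 6.3491390
  n ln n = 572 * 6.3491390 = 3631.7075
  (1/2) ln(2 pi * 572) = (1/2) ln(3593.9820) = 4.0935
  1/(12*572) = 0.0001
  ln(572!) ~ 3631.7075 - 572 + 4.0935 + 0.0001 = 3063.8011
Convert to base 2: log2(572!) = 3063.8011 / ln 2 = 3063.8011 / 0.69314718 = 4420.1307
ceil(4420.1307) = 4421


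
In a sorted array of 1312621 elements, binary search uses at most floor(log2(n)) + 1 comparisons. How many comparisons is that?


Halving sequence: 1312621 -> 656310 -> 328155 -> 164077 -> 82038 -> 41019 -> 20509 -> 10254 -> 5127 -> 2563 -> 1281 -> 640 -> 320 -> 160 -> 80 -> 40 -> 20 -> 10 -> 5 -> 2 -> 1
Number of halvings = 20
Max comparisons = 20 + 1 = 21


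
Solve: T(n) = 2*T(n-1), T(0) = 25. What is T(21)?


Unrolling:
T(21) = 2*T(20) = 2^2*T(19) = ... = 2^21*T(0)
= 2^21 * 25
= 2097152 * 25 = 52428800


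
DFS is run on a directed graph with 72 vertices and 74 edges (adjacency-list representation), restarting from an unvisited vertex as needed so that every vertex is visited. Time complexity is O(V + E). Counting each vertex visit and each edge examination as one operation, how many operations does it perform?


A full DFS traversal processes each vertex exactly once (push/pop on stack).
Each directed edge is examined once.
V = 72, E = 74
V + E = 146


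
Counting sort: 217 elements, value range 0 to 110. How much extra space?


n = 217 (output array)
k = 111 (count array for 111 distinct values)
Extra space = 217 + 111 = 328


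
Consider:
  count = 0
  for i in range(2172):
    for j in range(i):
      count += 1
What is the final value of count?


For each i, the inner loop runs i times:
  i=0: inner runs 0 times
  i=1: inner runs 1 time
  i=2: inner runs 2 times
  i=3: inner runs 3 times
  i=4: inner runs 4 times
  i=5: inner runs 5 times
  i=6: inner runs 6 times
  i=7: inner runs 7 times
  ...
Total = 0 + 1 + 2 + ... + 2171 = 2172*(2172-1)/2 = 2357706
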